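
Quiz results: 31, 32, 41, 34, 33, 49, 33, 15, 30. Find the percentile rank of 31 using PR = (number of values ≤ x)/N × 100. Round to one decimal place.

33.3

N = 9.
Strictly below 31: 2. Equal to 31: 1.
PR = 3/9 × 100 = 33.3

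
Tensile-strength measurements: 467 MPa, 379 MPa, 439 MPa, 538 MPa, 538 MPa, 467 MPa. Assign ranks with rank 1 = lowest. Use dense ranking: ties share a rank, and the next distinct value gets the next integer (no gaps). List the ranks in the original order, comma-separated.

Sorted (ascending): 379, 439, 467, 467, 538, 538
The 2 values of 467 share dense rank 3.
The 2 values of 538 share dense rank 4.
Remaining distinct values take the next consecutive integers.

3, 1, 2, 4, 4, 3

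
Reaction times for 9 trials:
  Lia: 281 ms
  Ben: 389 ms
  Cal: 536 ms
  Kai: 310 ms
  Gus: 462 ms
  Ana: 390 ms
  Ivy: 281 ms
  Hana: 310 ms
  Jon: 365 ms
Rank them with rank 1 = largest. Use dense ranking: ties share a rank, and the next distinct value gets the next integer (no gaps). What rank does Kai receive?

Sorted (descending): 536, 462, 390, 389, 365, 310, 310, 281, 281
The 2 values of 310 share dense rank 6.
The 2 values of 281 share dense rank 7.
Remaining distinct values take the next consecutive integers.
Kai has value 310 ms → rank 6.

6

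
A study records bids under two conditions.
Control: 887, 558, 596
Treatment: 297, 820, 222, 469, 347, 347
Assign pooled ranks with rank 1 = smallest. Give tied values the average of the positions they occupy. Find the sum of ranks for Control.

22

Sorted (ascending): 222, 297, 347, 347, 469, 558, 596, 820, 887
The 2 values of 347 occupy positions 3–4 → average rank (3+4)/2 = 3.5.
Control values → pooled ranks: 887→9, 558→6, 596→7
Rank sum = 9 + 6 + 7 = 22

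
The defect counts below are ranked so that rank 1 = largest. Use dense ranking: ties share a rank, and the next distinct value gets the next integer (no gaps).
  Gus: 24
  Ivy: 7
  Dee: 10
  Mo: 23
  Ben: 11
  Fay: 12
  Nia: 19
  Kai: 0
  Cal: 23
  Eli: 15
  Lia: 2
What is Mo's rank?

Sorted (descending): 24, 23, 23, 19, 15, 12, 11, 10, 7, 2, 0
The 2 values of 23 share dense rank 2.
Remaining distinct values take the next consecutive integers.
Mo has value 23 → rank 2.

2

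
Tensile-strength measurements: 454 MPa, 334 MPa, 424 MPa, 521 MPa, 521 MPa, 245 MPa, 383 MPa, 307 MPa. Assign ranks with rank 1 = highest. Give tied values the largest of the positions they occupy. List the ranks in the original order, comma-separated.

Sorted (descending): 521, 521, 454, 424, 383, 334, 307, 245
The 2 values of 521 occupy positions 1–2 → each gets rank 2.

3, 6, 4, 2, 2, 8, 5, 7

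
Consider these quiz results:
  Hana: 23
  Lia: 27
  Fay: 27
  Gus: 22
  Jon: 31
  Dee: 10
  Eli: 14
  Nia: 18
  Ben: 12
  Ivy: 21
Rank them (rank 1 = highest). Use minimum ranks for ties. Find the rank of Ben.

Sorted (descending): 31, 27, 27, 23, 22, 21, 18, 14, 12, 10
The 2 values of 27 occupy positions 2–3 → each gets rank 2.
Ben has value 12 → rank 9.

9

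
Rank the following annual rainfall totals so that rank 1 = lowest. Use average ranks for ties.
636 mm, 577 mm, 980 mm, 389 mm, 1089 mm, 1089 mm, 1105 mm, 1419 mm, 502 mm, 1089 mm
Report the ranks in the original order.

4, 3, 5, 1, 7, 7, 9, 10, 2, 7

Sorted (ascending): 389, 502, 577, 636, 980, 1089, 1089, 1089, 1105, 1419
The 3 values of 1089 occupy positions 6–8 → average rank 7.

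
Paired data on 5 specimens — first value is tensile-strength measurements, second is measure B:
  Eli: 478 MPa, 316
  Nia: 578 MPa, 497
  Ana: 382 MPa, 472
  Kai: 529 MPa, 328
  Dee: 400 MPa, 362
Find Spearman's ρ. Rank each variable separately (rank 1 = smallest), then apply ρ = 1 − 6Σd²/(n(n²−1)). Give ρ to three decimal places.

0.100

Ranks of variable 1: 3, 5, 1, 4, 2
Ranks of variable 2: 1, 5, 4, 2, 3
d = r₁ − r₂: 2, 0, -3, 2, -1
d²: 4, 0, 9, 4, 1; Σd² = 18
ρ = 1 − 6·18/(5·24) = 1 − 108/120 = 0.100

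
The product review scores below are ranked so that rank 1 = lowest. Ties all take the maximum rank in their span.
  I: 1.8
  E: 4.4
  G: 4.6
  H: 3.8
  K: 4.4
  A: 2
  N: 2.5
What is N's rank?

Sorted (ascending): 1.8, 2, 2.5, 3.8, 4.4, 4.4, 4.6
The 2 values of 4.4 occupy positions 5–6 → each gets rank 6.
N has value 2.5 → rank 3.

3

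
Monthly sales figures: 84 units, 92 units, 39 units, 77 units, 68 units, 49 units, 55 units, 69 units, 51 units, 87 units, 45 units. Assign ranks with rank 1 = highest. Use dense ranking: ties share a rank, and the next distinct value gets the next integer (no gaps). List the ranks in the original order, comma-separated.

3, 1, 11, 4, 6, 9, 7, 5, 8, 2, 10

Sorted (descending): 92, 87, 84, 77, 69, 68, 55, 51, 49, 45, 39
No ties — each value takes its position as its rank.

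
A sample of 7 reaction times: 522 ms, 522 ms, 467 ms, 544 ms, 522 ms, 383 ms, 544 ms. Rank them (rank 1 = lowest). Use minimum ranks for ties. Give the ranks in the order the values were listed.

3, 3, 2, 6, 3, 1, 6

Sorted (ascending): 383, 467, 522, 522, 522, 544, 544
The 3 values of 522 occupy positions 3–5 → each gets rank 3.
The 2 values of 544 occupy positions 6–7 → each gets rank 6.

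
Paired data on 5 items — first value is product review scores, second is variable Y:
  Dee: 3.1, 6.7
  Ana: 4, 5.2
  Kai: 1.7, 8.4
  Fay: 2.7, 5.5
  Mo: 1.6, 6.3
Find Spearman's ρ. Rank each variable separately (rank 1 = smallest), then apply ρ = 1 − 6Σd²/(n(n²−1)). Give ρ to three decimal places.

-0.500

Ranks of variable 1: 4, 5, 2, 3, 1
Ranks of variable 2: 4, 1, 5, 2, 3
d = r₁ − r₂: 0, 4, -3, 1, -2
d²: 0, 16, 9, 1, 4; Σd² = 30
ρ = 1 − 6·30/(5·24) = 1 − 180/120 = -0.500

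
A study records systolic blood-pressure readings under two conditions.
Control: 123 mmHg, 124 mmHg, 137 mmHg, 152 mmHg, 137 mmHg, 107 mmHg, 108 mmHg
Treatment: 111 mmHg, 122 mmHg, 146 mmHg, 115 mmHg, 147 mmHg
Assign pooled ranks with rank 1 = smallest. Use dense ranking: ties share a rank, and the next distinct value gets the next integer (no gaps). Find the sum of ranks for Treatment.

31

Sorted (ascending): 107, 108, 111, 115, 122, 123, 124, 137, 137, 146, 147, 152
The 2 values of 137 share dense rank 8.
Remaining distinct values take the next consecutive integers.
Treatment values → pooled ranks: 111→3, 122→5, 146→9, 115→4, 147→10
Rank sum = 3 + 5 + 9 + 4 + 10 = 31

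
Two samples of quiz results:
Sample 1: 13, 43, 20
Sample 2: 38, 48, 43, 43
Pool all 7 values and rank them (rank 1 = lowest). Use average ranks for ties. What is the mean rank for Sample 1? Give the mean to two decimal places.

Sorted (ascending): 13, 20, 38, 43, 43, 43, 48
The 3 values of 43 occupy positions 4–6 → average rank 5.
Sample 1 values → pooled ranks: 13→1, 43→5, 20→2
Mean rank = (1 + 5 + 2) / 3 = 2.67

2.67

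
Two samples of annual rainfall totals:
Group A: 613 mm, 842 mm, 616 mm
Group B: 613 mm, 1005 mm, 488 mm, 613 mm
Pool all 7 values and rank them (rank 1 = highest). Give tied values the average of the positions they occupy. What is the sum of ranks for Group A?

Sorted (descending): 1005, 842, 616, 613, 613, 613, 488
The 3 values of 613 occupy positions 4–6 → average rank 5.
Group A values → pooled ranks: 613→5, 842→2, 616→3
Rank sum = 5 + 2 + 3 = 10

10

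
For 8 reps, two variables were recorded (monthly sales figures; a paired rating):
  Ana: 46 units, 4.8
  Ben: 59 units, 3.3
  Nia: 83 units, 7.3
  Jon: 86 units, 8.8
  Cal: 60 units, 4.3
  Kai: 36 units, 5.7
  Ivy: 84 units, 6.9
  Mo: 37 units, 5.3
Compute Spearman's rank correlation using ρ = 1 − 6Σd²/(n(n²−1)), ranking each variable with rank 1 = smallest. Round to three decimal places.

0.524

Ranks of variable 1: 3, 4, 6, 8, 5, 1, 7, 2
Ranks of variable 2: 3, 1, 7, 8, 2, 5, 6, 4
d = r₁ − r₂: 0, 3, -1, 0, 3, -4, 1, -2
d²: 0, 9, 1, 0, 9, 16, 1, 4; Σd² = 40
ρ = 1 − 6·40/(8·63) = 1 − 240/504 = 0.524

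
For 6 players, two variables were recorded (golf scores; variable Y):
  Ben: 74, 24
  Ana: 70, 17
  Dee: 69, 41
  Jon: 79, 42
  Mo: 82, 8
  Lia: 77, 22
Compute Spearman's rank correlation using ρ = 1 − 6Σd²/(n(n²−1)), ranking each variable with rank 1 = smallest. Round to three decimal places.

Ranks of variable 1: 3, 2, 1, 5, 6, 4
Ranks of variable 2: 4, 2, 5, 6, 1, 3
d = r₁ − r₂: -1, 0, -4, -1, 5, 1
d²: 1, 0, 16, 1, 25, 1; Σd² = 44
ρ = 1 − 6·44/(6·35) = 1 − 264/210 = -0.257

-0.257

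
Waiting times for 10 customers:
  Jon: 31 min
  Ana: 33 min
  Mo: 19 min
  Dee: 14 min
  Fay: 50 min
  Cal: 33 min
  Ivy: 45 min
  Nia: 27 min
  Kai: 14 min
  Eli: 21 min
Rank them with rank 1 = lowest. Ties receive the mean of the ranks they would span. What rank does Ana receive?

7.5

Sorted (ascending): 14, 14, 19, 21, 27, 31, 33, 33, 45, 50
The 2 values of 14 occupy positions 1–2 → average rank (1+2)/2 = 1.5.
The 2 values of 33 occupy positions 7–8 → average rank (7+8)/2 = 7.5.
Ana has value 33 min → rank 7.5.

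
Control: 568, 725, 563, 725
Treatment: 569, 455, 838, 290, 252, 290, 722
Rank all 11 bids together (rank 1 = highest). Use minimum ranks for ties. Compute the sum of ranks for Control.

Sorted (descending): 838, 725, 725, 722, 569, 568, 563, 455, 290, 290, 252
The 2 values of 725 occupy positions 2–3 → each gets rank 2.
The 2 values of 290 occupy positions 9–10 → each gets rank 9.
Control values → pooled ranks: 568→6, 725→2, 563→7, 725→2
Rank sum = 6 + 2 + 7 + 2 = 17

17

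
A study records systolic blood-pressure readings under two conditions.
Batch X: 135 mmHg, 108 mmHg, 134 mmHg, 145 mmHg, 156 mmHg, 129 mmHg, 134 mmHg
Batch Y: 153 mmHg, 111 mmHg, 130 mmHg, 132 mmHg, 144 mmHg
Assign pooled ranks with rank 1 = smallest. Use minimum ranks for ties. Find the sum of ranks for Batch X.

46

Sorted (ascending): 108, 111, 129, 130, 132, 134, 134, 135, 144, 145, 153, 156
The 2 values of 134 occupy positions 6–7 → each gets rank 6.
Batch X values → pooled ranks: 135→8, 108→1, 134→6, 145→10, 156→12, 129→3, 134→6
Rank sum = 8 + 1 + 6 + 10 + 12 + 3 + 6 = 46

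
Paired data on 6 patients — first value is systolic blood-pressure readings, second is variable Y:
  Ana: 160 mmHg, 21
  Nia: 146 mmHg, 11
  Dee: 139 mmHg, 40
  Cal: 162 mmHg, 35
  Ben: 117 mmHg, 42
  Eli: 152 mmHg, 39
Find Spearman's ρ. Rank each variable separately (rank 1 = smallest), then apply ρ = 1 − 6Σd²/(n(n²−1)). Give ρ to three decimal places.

Ranks of variable 1: 5, 3, 2, 6, 1, 4
Ranks of variable 2: 2, 1, 5, 3, 6, 4
d = r₁ − r₂: 3, 2, -3, 3, -5, 0
d²: 9, 4, 9, 9, 25, 0; Σd² = 56
ρ = 1 − 6·56/(6·35) = 1 − 336/210 = -0.600

-0.600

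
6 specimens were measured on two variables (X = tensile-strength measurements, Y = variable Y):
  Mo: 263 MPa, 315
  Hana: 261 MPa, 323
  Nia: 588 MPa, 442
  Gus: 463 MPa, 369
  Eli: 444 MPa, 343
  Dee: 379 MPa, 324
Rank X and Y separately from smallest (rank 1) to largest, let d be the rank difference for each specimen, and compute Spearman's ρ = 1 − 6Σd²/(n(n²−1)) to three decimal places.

Ranks of variable 1: 2, 1, 6, 5, 4, 3
Ranks of variable 2: 1, 2, 6, 5, 4, 3
d = r₁ − r₂: 1, -1, 0, 0, 0, 0
d²: 1, 1, 0, 0, 0, 0; Σd² = 2
ρ = 1 − 6·2/(6·35) = 1 − 12/210 = 0.943

0.943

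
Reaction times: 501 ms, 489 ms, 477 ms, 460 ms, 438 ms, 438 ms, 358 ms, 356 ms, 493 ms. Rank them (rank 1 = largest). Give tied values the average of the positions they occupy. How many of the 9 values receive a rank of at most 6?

5

Sorted (descending): 501, 493, 489, 477, 460, 438, 438, 358, 356
The 2 values of 438 occupy positions 6–7 → average rank (6+7)/2 = 6.5.
Ranks ≤ 6: {1, 2, 3, 4, 5} → 5 values.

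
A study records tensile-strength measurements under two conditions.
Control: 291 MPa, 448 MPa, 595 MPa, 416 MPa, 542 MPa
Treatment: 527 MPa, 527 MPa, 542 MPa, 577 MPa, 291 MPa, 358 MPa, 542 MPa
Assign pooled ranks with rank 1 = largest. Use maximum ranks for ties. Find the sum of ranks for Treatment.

Sorted (descending): 595, 577, 542, 542, 542, 527, 527, 448, 416, 358, 291, 291
The 3 values of 542 occupy positions 3–5 → each gets rank 5.
The 2 values of 527 occupy positions 6–7 → each gets rank 7.
The 2 values of 291 occupy positions 11–12 → each gets rank 12.
Treatment values → pooled ranks: 527→7, 527→7, 542→5, 577→2, 291→12, 358→10, 542→5
Rank sum = 7 + 7 + 5 + 2 + 12 + 10 + 5 = 48

48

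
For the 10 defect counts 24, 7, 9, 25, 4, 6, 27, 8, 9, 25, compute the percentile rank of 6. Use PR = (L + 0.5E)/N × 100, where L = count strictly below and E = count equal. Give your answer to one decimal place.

N = 10.
Strictly below 6: 1. Equal to 6: 1.
PR = (1 + 0.5·1)/10 × 100 = 15.0

15.0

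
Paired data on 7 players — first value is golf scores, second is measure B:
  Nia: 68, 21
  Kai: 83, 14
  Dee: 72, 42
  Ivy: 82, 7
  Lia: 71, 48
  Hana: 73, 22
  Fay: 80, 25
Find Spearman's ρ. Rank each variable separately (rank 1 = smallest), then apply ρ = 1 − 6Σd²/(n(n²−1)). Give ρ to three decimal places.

Ranks of variable 1: 1, 7, 3, 6, 2, 4, 5
Ranks of variable 2: 3, 2, 6, 1, 7, 4, 5
d = r₁ − r₂: -2, 5, -3, 5, -5, 0, 0
d²: 4, 25, 9, 25, 25, 0, 0; Σd² = 88
ρ = 1 − 6·88/(7·48) = 1 − 528/336 = -0.571

-0.571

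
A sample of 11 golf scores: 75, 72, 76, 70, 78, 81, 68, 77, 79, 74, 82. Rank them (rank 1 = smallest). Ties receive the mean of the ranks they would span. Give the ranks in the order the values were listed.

Sorted (ascending): 68, 70, 72, 74, 75, 76, 77, 78, 79, 81, 82
No ties — each value takes its position as its rank.

5, 3, 6, 2, 8, 10, 1, 7, 9, 4, 11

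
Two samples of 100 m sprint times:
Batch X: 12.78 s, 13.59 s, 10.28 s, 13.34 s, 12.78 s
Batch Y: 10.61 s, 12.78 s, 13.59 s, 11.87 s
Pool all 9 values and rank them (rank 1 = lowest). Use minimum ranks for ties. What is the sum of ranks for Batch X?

Sorted (ascending): 10.28, 10.61, 11.87, 12.78, 12.78, 12.78, 13.34, 13.59, 13.59
The 3 values of 12.78 occupy positions 4–6 → each gets rank 4.
The 2 values of 13.59 occupy positions 8–9 → each gets rank 8.
Batch X values → pooled ranks: 12.78→4, 13.59→8, 10.28→1, 13.34→7, 12.78→4
Rank sum = 4 + 8 + 1 + 7 + 4 = 24

24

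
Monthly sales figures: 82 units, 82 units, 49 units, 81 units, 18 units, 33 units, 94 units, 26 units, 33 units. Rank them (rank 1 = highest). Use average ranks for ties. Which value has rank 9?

Sorted (descending): 94, 82, 82, 81, 49, 33, 33, 26, 18
The 2 values of 82 occupy positions 2–3 → average rank (2+3)/2 = 2.5.
The 2 values of 33 occupy positions 6–7 → average rank (6+7)/2 = 6.5.
Rank 9 → value 18.

18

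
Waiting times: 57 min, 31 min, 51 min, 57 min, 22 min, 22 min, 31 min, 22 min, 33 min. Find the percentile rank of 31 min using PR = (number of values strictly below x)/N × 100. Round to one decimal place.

N = 9.
Strictly below 31: 3. Equal to 31: 2.
PR = 3/9 × 100 = 33.3

33.3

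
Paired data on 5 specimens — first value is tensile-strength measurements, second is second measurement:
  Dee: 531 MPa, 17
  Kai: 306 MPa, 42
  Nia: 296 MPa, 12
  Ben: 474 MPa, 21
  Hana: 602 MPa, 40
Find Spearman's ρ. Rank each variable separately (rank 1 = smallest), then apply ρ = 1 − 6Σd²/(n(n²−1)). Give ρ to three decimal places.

0.300

Ranks of variable 1: 4, 2, 1, 3, 5
Ranks of variable 2: 2, 5, 1, 3, 4
d = r₁ − r₂: 2, -3, 0, 0, 1
d²: 4, 9, 0, 0, 1; Σd² = 14
ρ = 1 − 6·14/(5·24) = 1 − 84/120 = 0.300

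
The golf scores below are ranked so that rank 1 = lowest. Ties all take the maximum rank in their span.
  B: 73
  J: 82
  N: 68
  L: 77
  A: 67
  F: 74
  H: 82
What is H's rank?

Sorted (ascending): 67, 68, 73, 74, 77, 82, 82
The 2 values of 82 occupy positions 6–7 → each gets rank 7.
H has value 82 → rank 7.

7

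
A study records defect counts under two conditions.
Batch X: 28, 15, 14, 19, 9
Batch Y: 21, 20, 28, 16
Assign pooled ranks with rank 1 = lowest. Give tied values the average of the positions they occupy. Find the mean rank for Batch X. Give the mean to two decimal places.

3.90

Sorted (ascending): 9, 14, 15, 16, 19, 20, 21, 28, 28
The 2 values of 28 occupy positions 8–9 → average rank (8+9)/2 = 8.5.
Batch X values → pooled ranks: 28→8.5, 15→3, 14→2, 19→5, 9→1
Mean rank = (8.5 + 3 + 2 + 5 + 1) / 5 = 3.90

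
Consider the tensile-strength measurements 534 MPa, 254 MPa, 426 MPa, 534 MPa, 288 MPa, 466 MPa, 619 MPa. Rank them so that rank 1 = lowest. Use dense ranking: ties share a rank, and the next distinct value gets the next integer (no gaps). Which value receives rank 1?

Sorted (ascending): 254, 288, 426, 466, 534, 534, 619
The 2 values of 534 share dense rank 5.
Remaining distinct values take the next consecutive integers.
Rank 1 → value 254.

254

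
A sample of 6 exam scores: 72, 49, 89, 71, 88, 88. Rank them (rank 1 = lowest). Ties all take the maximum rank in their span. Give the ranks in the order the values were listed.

3, 1, 6, 2, 5, 5

Sorted (ascending): 49, 71, 72, 88, 88, 89
The 2 values of 88 occupy positions 4–5 → each gets rank 5.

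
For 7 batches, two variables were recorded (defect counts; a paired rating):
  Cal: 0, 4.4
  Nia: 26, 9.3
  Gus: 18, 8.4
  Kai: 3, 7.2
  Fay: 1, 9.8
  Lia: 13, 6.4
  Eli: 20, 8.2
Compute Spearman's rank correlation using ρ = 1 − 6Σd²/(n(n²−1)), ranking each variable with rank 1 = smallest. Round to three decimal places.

Ranks of variable 1: 1, 7, 5, 3, 2, 4, 6
Ranks of variable 2: 1, 6, 5, 3, 7, 2, 4
d = r₁ − r₂: 0, 1, 0, 0, -5, 2, 2
d²: 0, 1, 0, 0, 25, 4, 4; Σd² = 34
ρ = 1 − 6·34/(7·48) = 1 − 204/336 = 0.393

0.393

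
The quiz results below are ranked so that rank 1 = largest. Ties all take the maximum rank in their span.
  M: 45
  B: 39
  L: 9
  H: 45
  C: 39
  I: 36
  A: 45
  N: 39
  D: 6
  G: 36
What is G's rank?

8

Sorted (descending): 45, 45, 45, 39, 39, 39, 36, 36, 9, 6
The 3 values of 45 occupy positions 1–3 → each gets rank 3.
The 3 values of 39 occupy positions 4–6 → each gets rank 6.
The 2 values of 36 occupy positions 7–8 → each gets rank 8.
G has value 36 → rank 8.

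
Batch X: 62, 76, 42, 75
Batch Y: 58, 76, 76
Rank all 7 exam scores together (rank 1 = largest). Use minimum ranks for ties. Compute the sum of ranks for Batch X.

17

Sorted (descending): 76, 76, 76, 75, 62, 58, 42
The 3 values of 76 occupy positions 1–3 → each gets rank 1.
Batch X values → pooled ranks: 62→5, 76→1, 42→7, 75→4
Rank sum = 5 + 1 + 7 + 4 = 17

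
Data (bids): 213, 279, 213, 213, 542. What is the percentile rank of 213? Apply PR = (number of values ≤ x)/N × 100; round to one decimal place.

60.0

N = 5.
Strictly below 213: 0. Equal to 213: 3.
PR = 3/5 × 100 = 60.0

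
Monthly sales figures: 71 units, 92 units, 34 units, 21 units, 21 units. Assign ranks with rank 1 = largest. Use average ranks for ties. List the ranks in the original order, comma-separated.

2, 1, 3, 4.5, 4.5

Sorted (descending): 92, 71, 34, 21, 21
The 2 values of 21 occupy positions 4–5 → average rank (4+5)/2 = 4.5.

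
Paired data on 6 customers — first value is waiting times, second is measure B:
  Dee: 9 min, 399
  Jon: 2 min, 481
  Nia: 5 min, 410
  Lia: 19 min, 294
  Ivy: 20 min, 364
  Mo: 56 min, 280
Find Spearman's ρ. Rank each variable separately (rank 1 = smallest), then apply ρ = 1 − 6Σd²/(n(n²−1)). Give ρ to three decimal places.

Ranks of variable 1: 3, 1, 2, 4, 5, 6
Ranks of variable 2: 4, 6, 5, 2, 3, 1
d = r₁ − r₂: -1, -5, -3, 2, 2, 5
d²: 1, 25, 9, 4, 4, 25; Σd² = 68
ρ = 1 − 6·68/(6·35) = 1 − 408/210 = -0.943

-0.943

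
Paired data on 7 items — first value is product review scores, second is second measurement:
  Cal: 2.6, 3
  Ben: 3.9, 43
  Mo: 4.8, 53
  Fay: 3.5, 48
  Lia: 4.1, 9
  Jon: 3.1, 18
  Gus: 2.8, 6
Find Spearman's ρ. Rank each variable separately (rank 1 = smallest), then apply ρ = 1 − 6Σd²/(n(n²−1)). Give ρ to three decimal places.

Ranks of variable 1: 1, 5, 7, 4, 6, 3, 2
Ranks of variable 2: 1, 5, 7, 6, 3, 4, 2
d = r₁ − r₂: 0, 0, 0, -2, 3, -1, 0
d²: 0, 0, 0, 4, 9, 1, 0; Σd² = 14
ρ = 1 − 6·14/(7·48) = 1 − 84/336 = 0.750

0.750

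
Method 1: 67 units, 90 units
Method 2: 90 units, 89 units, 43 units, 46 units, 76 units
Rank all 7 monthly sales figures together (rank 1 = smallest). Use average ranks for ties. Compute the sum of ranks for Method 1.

Sorted (ascending): 43, 46, 67, 76, 89, 90, 90
The 2 values of 90 occupy positions 6–7 → average rank (6+7)/2 = 6.5.
Method 1 values → pooled ranks: 67→3, 90→6.5
Rank sum = 3 + 6.5 = 9.5

9.5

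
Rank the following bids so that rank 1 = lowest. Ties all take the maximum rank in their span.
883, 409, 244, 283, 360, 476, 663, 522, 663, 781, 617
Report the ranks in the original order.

11, 4, 1, 2, 3, 5, 9, 6, 9, 10, 7

Sorted (ascending): 244, 283, 360, 409, 476, 522, 617, 663, 663, 781, 883
The 2 values of 663 occupy positions 8–9 → each gets rank 9.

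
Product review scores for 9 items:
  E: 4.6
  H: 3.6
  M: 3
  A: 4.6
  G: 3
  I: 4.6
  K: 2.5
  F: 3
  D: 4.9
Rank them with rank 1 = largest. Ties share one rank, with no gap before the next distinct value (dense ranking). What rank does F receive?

4

Sorted (descending): 4.9, 4.6, 4.6, 4.6, 3.6, 3, 3, 3, 2.5
The 3 values of 4.6 share dense rank 2.
The 3 values of 3 share dense rank 4.
Remaining distinct values take the next consecutive integers.
F has value 3 → rank 4.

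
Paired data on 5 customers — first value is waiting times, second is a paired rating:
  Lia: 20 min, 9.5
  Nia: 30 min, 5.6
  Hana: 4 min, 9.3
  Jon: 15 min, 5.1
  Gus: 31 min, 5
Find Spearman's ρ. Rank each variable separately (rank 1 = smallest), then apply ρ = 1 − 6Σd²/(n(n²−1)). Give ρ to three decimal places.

Ranks of variable 1: 3, 4, 1, 2, 5
Ranks of variable 2: 5, 3, 4, 2, 1
d = r₁ − r₂: -2, 1, -3, 0, 4
d²: 4, 1, 9, 0, 16; Σd² = 30
ρ = 1 − 6·30/(5·24) = 1 − 180/120 = -0.500

-0.500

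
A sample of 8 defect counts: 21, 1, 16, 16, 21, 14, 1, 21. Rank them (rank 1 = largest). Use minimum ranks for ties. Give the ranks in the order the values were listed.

Sorted (descending): 21, 21, 21, 16, 16, 14, 1, 1
The 3 values of 21 occupy positions 1–3 → each gets rank 1.
The 2 values of 16 occupy positions 4–5 → each gets rank 4.
The 2 values of 1 occupy positions 7–8 → each gets rank 7.

1, 7, 4, 4, 1, 6, 7, 1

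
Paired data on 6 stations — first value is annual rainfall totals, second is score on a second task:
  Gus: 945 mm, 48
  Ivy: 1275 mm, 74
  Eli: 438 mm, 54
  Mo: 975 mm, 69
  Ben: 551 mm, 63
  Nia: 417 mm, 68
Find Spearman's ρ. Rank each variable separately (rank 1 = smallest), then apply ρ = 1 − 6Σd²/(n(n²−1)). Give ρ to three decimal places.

Ranks of variable 1: 4, 6, 2, 5, 3, 1
Ranks of variable 2: 1, 6, 2, 5, 3, 4
d = r₁ − r₂: 3, 0, 0, 0, 0, -3
d²: 9, 0, 0, 0, 0, 9; Σd² = 18
ρ = 1 − 6·18/(6·35) = 1 − 108/210 = 0.486

0.486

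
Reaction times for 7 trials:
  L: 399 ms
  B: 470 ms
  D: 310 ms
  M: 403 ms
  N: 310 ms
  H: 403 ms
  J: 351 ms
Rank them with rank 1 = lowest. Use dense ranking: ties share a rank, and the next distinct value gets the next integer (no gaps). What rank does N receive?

1

Sorted (ascending): 310, 310, 351, 399, 403, 403, 470
The 2 values of 310 share dense rank 1.
The 2 values of 403 share dense rank 4.
Remaining distinct values take the next consecutive integers.
N has value 310 ms → rank 1.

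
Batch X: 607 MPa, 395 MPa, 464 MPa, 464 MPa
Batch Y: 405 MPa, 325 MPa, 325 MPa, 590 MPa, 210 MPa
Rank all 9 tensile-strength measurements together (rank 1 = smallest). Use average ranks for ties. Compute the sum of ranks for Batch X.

26

Sorted (ascending): 210, 325, 325, 395, 405, 464, 464, 590, 607
The 2 values of 325 occupy positions 2–3 → average rank (2+3)/2 = 2.5.
The 2 values of 464 occupy positions 6–7 → average rank (6+7)/2 = 6.5.
Batch X values → pooled ranks: 607→9, 395→4, 464→6.5, 464→6.5
Rank sum = 9 + 4 + 6.5 + 6.5 = 26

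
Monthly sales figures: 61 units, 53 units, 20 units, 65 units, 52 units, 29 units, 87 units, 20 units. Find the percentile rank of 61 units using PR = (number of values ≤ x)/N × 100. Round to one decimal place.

75.0

N = 8.
Strictly below 61: 5. Equal to 61: 1.
PR = 6/8 × 100 = 75.0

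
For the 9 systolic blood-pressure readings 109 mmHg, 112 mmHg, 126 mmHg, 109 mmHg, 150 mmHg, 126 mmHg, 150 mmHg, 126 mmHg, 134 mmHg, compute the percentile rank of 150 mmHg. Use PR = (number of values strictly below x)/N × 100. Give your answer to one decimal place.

77.8

N = 9.
Strictly below 150: 7. Equal to 150: 2.
PR = 7/9 × 100 = 77.8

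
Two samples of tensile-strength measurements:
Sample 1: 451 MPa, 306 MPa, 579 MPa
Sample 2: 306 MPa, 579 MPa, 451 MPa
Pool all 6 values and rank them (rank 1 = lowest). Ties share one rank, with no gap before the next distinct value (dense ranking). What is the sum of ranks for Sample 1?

6

Sorted (ascending): 306, 306, 451, 451, 579, 579
The 2 values of 306 share dense rank 1.
The 2 values of 451 share dense rank 2.
The 2 values of 579 share dense rank 3.
Sample 1 values → pooled ranks: 451→2, 306→1, 579→3
Rank sum = 2 + 1 + 3 = 6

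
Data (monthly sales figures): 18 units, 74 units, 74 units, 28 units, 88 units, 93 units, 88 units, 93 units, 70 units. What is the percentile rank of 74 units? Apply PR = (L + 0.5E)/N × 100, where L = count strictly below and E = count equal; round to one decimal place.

44.4

N = 9.
Strictly below 74: 3. Equal to 74: 2.
PR = (3 + 0.5·2)/9 × 100 = 44.4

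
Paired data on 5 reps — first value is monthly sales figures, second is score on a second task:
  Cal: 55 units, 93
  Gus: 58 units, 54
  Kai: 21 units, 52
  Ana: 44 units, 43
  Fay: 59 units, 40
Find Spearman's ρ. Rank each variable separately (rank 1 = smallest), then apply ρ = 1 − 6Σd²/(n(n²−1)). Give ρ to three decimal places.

Ranks of variable 1: 3, 4, 1, 2, 5
Ranks of variable 2: 5, 4, 3, 2, 1
d = r₁ − r₂: -2, 0, -2, 0, 4
d²: 4, 0, 4, 0, 16; Σd² = 24
ρ = 1 − 6·24/(5·24) = 1 − 144/120 = -0.200

-0.200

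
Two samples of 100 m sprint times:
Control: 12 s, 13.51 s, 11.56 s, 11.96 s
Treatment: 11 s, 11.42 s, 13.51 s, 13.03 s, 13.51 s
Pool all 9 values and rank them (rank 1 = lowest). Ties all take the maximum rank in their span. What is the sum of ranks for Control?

21

Sorted (ascending): 11, 11.42, 11.56, 11.96, 12, 13.03, 13.51, 13.51, 13.51
The 3 values of 13.51 occupy positions 7–9 → each gets rank 9.
Control values → pooled ranks: 12→5, 13.51→9, 11.56→3, 11.96→4
Rank sum = 5 + 9 + 3 + 4 = 21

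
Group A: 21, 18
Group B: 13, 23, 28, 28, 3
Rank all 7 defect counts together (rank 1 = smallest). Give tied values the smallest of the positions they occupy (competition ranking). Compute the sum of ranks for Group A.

7

Sorted (ascending): 3, 13, 18, 21, 23, 28, 28
The 2 values of 28 occupy positions 6–7 → each gets rank 6.
Group A values → pooled ranks: 21→4, 18→3
Rank sum = 4 + 3 = 7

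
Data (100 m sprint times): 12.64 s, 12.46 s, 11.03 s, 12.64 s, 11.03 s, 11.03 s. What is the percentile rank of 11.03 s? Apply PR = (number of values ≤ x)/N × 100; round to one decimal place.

N = 6.
Strictly below 11.03: 0. Equal to 11.03: 3.
PR = 3/6 × 100 = 50.0

50.0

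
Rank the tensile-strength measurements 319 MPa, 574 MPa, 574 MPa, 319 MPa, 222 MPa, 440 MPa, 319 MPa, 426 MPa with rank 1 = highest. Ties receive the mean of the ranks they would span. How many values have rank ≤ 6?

Sorted (descending): 574, 574, 440, 426, 319, 319, 319, 222
The 2 values of 574 occupy positions 1–2 → average rank (1+2)/2 = 1.5.
The 3 values of 319 occupy positions 5–7 → average rank 6.
Ranks ≤ 6: {1.5, 1.5, 3, 4, 6, 6, 6} → 7 values.

7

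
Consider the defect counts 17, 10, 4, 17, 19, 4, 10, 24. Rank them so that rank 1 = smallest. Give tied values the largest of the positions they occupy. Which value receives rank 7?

19

Sorted (ascending): 4, 4, 10, 10, 17, 17, 19, 24
The 2 values of 4 occupy positions 1–2 → each gets rank 2.
The 2 values of 10 occupy positions 3–4 → each gets rank 4.
The 2 values of 17 occupy positions 5–6 → each gets rank 6.
Rank 7 → value 19.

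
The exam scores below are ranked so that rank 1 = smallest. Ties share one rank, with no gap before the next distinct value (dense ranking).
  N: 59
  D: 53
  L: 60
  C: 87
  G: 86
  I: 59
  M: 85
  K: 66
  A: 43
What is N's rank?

Sorted (ascending): 43, 53, 59, 59, 60, 66, 85, 86, 87
The 2 values of 59 share dense rank 3.
Remaining distinct values take the next consecutive integers.
N has value 59 → rank 3.

3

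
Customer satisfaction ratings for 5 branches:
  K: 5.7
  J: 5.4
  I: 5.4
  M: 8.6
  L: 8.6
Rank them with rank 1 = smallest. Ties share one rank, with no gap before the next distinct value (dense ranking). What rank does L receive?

3

Sorted (ascending): 5.4, 5.4, 5.7, 8.6, 8.6
The 2 values of 5.4 share dense rank 1.
The 2 values of 8.6 share dense rank 3.
Remaining distinct values take the next consecutive integers.
L has value 8.6 → rank 3.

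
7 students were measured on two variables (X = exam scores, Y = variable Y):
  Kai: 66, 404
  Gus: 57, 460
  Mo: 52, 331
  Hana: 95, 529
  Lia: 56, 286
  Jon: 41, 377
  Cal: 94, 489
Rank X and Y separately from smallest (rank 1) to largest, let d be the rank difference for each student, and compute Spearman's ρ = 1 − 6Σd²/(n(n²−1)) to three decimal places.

0.821

Ranks of variable 1: 5, 4, 2, 7, 3, 1, 6
Ranks of variable 2: 4, 5, 2, 7, 1, 3, 6
d = r₁ − r₂: 1, -1, 0, 0, 2, -2, 0
d²: 1, 1, 0, 0, 4, 4, 0; Σd² = 10
ρ = 1 − 6·10/(7·48) = 1 − 60/336 = 0.821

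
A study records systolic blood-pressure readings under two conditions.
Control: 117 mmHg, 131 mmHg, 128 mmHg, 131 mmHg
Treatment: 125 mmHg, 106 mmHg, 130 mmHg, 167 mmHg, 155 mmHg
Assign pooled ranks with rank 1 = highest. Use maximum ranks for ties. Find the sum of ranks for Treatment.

Sorted (descending): 167, 155, 131, 131, 130, 128, 125, 117, 106
The 2 values of 131 occupy positions 3–4 → each gets rank 4.
Treatment values → pooled ranks: 125→7, 106→9, 130→5, 167→1, 155→2
Rank sum = 7 + 9 + 5 + 1 + 2 = 24

24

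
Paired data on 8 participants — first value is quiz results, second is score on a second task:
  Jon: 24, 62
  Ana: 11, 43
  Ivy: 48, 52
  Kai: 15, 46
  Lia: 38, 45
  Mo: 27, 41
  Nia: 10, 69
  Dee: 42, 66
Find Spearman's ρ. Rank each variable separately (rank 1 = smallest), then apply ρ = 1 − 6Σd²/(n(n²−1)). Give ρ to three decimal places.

-0.048

Ranks of variable 1: 4, 2, 8, 3, 6, 5, 1, 7
Ranks of variable 2: 6, 2, 5, 4, 3, 1, 8, 7
d = r₁ − r₂: -2, 0, 3, -1, 3, 4, -7, 0
d²: 4, 0, 9, 1, 9, 16, 49, 0; Σd² = 88
ρ = 1 − 6·88/(8·63) = 1 − 528/504 = -0.048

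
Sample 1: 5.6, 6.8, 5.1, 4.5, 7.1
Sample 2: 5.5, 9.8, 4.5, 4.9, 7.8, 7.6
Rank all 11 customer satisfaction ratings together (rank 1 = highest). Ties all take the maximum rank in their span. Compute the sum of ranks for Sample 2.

33

Sorted (descending): 9.8, 7.8, 7.6, 7.1, 6.8, 5.6, 5.5, 5.1, 4.9, 4.5, 4.5
The 2 values of 4.5 occupy positions 10–11 → each gets rank 11.
Sample 2 values → pooled ranks: 5.5→7, 9.8→1, 4.5→11, 4.9→9, 7.8→2, 7.6→3
Rank sum = 7 + 1 + 11 + 9 + 2 + 3 = 33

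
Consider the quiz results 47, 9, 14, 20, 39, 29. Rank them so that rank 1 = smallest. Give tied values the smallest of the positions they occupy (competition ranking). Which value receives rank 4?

29

Sorted (ascending): 9, 14, 20, 29, 39, 47
No ties — each value takes its position as its rank.
Rank 4 → value 29.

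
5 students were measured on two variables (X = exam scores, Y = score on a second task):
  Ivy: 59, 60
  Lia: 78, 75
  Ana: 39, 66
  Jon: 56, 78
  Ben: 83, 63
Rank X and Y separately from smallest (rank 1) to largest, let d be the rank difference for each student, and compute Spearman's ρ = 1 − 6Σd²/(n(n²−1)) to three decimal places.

Ranks of variable 1: 3, 4, 1, 2, 5
Ranks of variable 2: 1, 4, 3, 5, 2
d = r₁ − r₂: 2, 0, -2, -3, 3
d²: 4, 0, 4, 9, 9; Σd² = 26
ρ = 1 − 6·26/(5·24) = 1 − 156/120 = -0.300

-0.300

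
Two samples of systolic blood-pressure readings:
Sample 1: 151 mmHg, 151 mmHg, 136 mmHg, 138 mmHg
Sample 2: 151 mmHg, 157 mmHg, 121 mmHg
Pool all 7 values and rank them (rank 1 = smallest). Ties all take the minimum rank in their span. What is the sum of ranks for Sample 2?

Sorted (ascending): 121, 136, 138, 151, 151, 151, 157
The 3 values of 151 occupy positions 4–6 → each gets rank 4.
Sample 2 values → pooled ranks: 151→4, 157→7, 121→1
Rank sum = 4 + 7 + 1 = 12

12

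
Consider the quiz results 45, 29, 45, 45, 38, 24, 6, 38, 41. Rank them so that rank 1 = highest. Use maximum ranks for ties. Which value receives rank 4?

Sorted (descending): 45, 45, 45, 41, 38, 38, 29, 24, 6
The 3 values of 45 occupy positions 1–3 → each gets rank 3.
The 2 values of 38 occupy positions 5–6 → each gets rank 6.
Rank 4 → value 41.

41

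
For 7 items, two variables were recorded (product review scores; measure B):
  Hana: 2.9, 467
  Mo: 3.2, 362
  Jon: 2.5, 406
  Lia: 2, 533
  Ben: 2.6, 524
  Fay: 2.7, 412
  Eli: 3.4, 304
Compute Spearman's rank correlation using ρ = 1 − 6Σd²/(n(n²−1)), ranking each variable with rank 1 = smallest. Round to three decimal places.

-0.750

Ranks of variable 1: 5, 6, 2, 1, 3, 4, 7
Ranks of variable 2: 5, 2, 3, 7, 6, 4, 1
d = r₁ − r₂: 0, 4, -1, -6, -3, 0, 6
d²: 0, 16, 1, 36, 9, 0, 36; Σd² = 98
ρ = 1 − 6·98/(7·48) = 1 − 588/336 = -0.750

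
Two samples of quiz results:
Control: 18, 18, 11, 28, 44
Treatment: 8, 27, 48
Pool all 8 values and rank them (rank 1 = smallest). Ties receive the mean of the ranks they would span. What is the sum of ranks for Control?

Sorted (ascending): 8, 11, 18, 18, 27, 28, 44, 48
The 2 values of 18 occupy positions 3–4 → average rank (3+4)/2 = 3.5.
Control values → pooled ranks: 18→3.5, 18→3.5, 11→2, 28→6, 44→7
Rank sum = 3.5 + 3.5 + 2 + 6 + 7 = 22

22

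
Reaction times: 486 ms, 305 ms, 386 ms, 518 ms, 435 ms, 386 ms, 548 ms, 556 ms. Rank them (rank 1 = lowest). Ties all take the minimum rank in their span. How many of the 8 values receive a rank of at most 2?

Sorted (ascending): 305, 386, 386, 435, 486, 518, 548, 556
The 2 values of 386 occupy positions 2–3 → each gets rank 2.
Ranks ≤ 2: {1, 2, 2} → 3 values.

3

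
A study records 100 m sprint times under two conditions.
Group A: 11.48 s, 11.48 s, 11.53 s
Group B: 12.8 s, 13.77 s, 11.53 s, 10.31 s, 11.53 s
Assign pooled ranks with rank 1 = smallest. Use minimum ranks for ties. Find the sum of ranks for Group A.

Sorted (ascending): 10.31, 11.48, 11.48, 11.53, 11.53, 11.53, 12.8, 13.77
The 2 values of 11.48 occupy positions 2–3 → each gets rank 2.
The 3 values of 11.53 occupy positions 4–6 → each gets rank 4.
Group A values → pooled ranks: 11.48→2, 11.48→2, 11.53→4
Rank sum = 2 + 2 + 4 = 8

8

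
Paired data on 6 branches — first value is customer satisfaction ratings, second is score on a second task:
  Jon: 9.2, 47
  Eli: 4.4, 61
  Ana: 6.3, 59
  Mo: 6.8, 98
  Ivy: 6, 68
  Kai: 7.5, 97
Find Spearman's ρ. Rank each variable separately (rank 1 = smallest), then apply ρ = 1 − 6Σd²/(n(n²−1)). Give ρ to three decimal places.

Ranks of variable 1: 6, 1, 3, 4, 2, 5
Ranks of variable 2: 1, 3, 2, 6, 4, 5
d = r₁ − r₂: 5, -2, 1, -2, -2, 0
d²: 25, 4, 1, 4, 4, 0; Σd² = 38
ρ = 1 − 6·38/(6·35) = 1 − 228/210 = -0.086

-0.086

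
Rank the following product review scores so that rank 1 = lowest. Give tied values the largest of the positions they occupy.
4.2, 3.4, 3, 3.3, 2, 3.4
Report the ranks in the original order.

6, 5, 2, 3, 1, 5

Sorted (ascending): 2, 3, 3.3, 3.4, 3.4, 4.2
The 2 values of 3.4 occupy positions 4–5 → each gets rank 5.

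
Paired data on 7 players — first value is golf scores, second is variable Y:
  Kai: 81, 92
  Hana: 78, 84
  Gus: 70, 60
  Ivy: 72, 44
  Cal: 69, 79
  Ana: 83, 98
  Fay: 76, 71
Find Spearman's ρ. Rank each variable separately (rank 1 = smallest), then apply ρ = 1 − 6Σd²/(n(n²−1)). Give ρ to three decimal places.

0.750

Ranks of variable 1: 6, 5, 2, 3, 1, 7, 4
Ranks of variable 2: 6, 5, 2, 1, 4, 7, 3
d = r₁ − r₂: 0, 0, 0, 2, -3, 0, 1
d²: 0, 0, 0, 4, 9, 0, 1; Σd² = 14
ρ = 1 − 6·14/(7·48) = 1 − 84/336 = 0.750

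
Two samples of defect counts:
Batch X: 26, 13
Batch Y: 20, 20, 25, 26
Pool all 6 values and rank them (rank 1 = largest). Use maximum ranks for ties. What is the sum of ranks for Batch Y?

15

Sorted (descending): 26, 26, 25, 20, 20, 13
The 2 values of 26 occupy positions 1–2 → each gets rank 2.
The 2 values of 20 occupy positions 4–5 → each gets rank 5.
Batch Y values → pooled ranks: 20→5, 20→5, 25→3, 26→2
Rank sum = 5 + 5 + 3 + 2 = 15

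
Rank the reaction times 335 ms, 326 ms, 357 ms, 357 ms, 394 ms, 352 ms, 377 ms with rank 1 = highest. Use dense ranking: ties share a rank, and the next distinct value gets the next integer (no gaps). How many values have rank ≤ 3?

Sorted (descending): 394, 377, 357, 357, 352, 335, 326
The 2 values of 357 share dense rank 3.
Remaining distinct values take the next consecutive integers.
Ranks ≤ 3: {1, 2, 3, 3} → 4 values.

4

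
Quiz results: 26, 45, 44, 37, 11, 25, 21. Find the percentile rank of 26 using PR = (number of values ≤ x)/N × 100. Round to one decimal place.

N = 7.
Strictly below 26: 3. Equal to 26: 1.
PR = 4/7 × 100 = 57.1

57.1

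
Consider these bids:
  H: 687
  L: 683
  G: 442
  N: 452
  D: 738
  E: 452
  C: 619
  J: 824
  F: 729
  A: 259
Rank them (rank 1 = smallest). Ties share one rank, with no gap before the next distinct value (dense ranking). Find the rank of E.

Sorted (ascending): 259, 442, 452, 452, 619, 683, 687, 729, 738, 824
The 2 values of 452 share dense rank 3.
Remaining distinct values take the next consecutive integers.
E has value 452 → rank 3.

3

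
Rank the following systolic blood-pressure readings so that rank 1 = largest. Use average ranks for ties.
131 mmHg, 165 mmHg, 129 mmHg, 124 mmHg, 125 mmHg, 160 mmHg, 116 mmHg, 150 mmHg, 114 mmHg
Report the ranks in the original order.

4, 1, 5, 7, 6, 2, 8, 3, 9

Sorted (descending): 165, 160, 150, 131, 129, 125, 124, 116, 114
No ties — each value takes its position as its rank.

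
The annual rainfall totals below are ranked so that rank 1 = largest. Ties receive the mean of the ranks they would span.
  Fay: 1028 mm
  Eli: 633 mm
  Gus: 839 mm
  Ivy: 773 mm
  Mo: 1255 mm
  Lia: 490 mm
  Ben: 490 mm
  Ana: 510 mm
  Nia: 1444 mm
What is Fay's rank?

Sorted (descending): 1444, 1255, 1028, 839, 773, 633, 510, 490, 490
The 2 values of 490 occupy positions 8–9 → average rank (8+9)/2 = 8.5.
Fay has value 1028 mm → rank 3.

3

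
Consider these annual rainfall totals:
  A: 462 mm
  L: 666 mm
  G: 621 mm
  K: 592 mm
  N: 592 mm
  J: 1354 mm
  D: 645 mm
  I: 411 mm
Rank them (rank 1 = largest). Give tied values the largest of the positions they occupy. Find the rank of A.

7

Sorted (descending): 1354, 666, 645, 621, 592, 592, 462, 411
The 2 values of 592 occupy positions 5–6 → each gets rank 6.
A has value 462 mm → rank 7.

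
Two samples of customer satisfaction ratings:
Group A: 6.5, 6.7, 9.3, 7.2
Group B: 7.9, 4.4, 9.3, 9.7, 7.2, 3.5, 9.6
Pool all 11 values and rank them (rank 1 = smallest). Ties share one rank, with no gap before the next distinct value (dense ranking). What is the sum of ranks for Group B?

Sorted (ascending): 3.5, 4.4, 6.5, 6.7, 7.2, 7.2, 7.9, 9.3, 9.3, 9.6, 9.7
The 2 values of 7.2 share dense rank 5.
The 2 values of 9.3 share dense rank 7.
Remaining distinct values take the next consecutive integers.
Group B values → pooled ranks: 7.9→6, 4.4→2, 9.3→7, 9.7→9, 7.2→5, 3.5→1, 9.6→8
Rank sum = 6 + 2 + 7 + 9 + 5 + 1 + 8 = 38

38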